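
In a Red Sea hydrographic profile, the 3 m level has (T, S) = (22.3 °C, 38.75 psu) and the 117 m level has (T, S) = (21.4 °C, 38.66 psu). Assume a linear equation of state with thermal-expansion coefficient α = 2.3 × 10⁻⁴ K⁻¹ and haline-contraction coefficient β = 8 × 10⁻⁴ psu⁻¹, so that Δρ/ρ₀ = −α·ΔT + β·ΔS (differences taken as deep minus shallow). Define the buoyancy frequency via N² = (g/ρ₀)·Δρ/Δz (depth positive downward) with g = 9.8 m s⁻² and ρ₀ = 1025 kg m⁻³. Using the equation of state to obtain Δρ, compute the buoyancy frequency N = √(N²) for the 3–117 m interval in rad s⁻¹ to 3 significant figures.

3.41 × 10⁻³ rad s⁻¹

ΔT = -0.9 K, ΔS = -0.09 psu (deep − shallow).
Δρ/ρ₀ = −αΔT + βΔS = 2.07 × 10⁻⁴ − 7.20 × 10⁻⁵ = 1.35 × 10⁻⁴, so Δρ ≈ 0.1384 kg m⁻³.
N² = (g/ρ₀)·Δρ/Δz = g·(Δρ/ρ₀)/Δz = 9.8 × 1.35 × 10⁻⁴ / 114 = 1.1605 × 10⁻⁵ s⁻².
N = √(1.1605 × 10⁻⁵) = 3.4066 × 10⁻³ rad s⁻¹ ≈ 3.41 × 10⁻³ rad s⁻¹.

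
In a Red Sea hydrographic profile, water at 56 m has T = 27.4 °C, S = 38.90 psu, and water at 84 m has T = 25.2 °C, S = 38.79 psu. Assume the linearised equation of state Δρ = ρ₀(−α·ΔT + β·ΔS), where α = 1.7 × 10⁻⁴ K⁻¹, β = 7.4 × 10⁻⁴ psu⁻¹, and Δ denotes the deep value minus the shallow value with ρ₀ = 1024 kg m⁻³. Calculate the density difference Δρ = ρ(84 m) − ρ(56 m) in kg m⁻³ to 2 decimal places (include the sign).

+0.30 kg m⁻³

ΔT = -2.2 K, ΔS = -0.11 psu (deep − shallow).
Δρ/ρ₀ = −(1.7 × 10⁻⁴)(-2.2) + (7.4 × 10⁻⁴)(-0.11) = 2.926 × 10⁻⁴.
Δρ = 1024 × (2.926 × 10⁻⁴) = +0.30 kg m⁻³.
Positive Δρ: denser below, stable.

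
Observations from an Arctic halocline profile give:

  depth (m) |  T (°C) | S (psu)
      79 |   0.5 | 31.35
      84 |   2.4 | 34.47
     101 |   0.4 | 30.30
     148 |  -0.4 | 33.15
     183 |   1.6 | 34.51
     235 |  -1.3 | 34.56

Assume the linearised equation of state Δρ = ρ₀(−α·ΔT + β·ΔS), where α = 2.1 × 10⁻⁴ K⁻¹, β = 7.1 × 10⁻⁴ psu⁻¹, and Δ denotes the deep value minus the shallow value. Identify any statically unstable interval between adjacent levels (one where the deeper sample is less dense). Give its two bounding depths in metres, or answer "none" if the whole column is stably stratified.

84–101 m

Evaluate Δρ/ρ₀ = −αΔT + βΔS across each adjacent pair:
  79–84 m: −αΔT+βΔS = −(2.1 × 10⁻⁴)(+1.9)+(7.1 × 10⁻⁴)(+3.12) = 1.8 × 10⁻³ → stable
  84–101 m: −αΔT+βΔS = −(2.1 × 10⁻⁴)(-2.0)+(7.1 × 10⁻⁴)(-4.17) = -2.5 × 10⁻³ → UNSTABLE
  101–148 m: −αΔT+βΔS = −(2.1 × 10⁻⁴)(-0.8)+(7.1 × 10⁻⁴)(+2.85) = 2.2 × 10⁻³ → stable
  148–183 m: −αΔT+βΔS = −(2.1 × 10⁻⁴)(+2.0)+(7.1 × 10⁻⁴)(+1.36) = 5.5 × 10⁻⁴ → stable
  183–235 m: −αΔT+βΔS = −(2.1 × 10⁻⁴)(-2.9)+(7.1 × 10⁻⁴)(+0.05) = 6.4 × 10⁻⁴ → stable
The 84–101 m interval has Δρ < 0: lighter water underlies denser water.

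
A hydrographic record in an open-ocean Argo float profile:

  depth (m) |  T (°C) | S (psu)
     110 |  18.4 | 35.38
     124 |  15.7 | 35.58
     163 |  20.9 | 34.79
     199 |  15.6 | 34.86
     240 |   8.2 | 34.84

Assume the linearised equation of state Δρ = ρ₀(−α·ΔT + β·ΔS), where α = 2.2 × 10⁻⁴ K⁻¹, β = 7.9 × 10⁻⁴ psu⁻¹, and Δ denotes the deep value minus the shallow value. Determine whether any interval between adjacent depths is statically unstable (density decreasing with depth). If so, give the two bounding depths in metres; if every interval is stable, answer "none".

Evaluate Δρ/ρ₀ = −αΔT + βΔS across each adjacent pair:
  110–124 m: −αΔT+βΔS = −(2.2 × 10⁻⁴)(-2.7)+(7.9 × 10⁻⁴)(+0.20) = 7.5 × 10⁻⁴ → stable
  124–163 m: −αΔT+βΔS = −(2.2 × 10⁻⁴)(+5.2)+(7.9 × 10⁻⁴)(-0.79) = -1.8 × 10⁻³ → UNSTABLE
  163–199 m: −αΔT+βΔS = −(2.2 × 10⁻⁴)(-5.3)+(7.9 × 10⁻⁴)(+0.07) = 1.2 × 10⁻³ → stable
  199–240 m: −αΔT+βΔS = −(2.2 × 10⁻⁴)(-7.4)+(7.9 × 10⁻⁴)(-0.02) = 1.6 × 10⁻³ → stable
The 124–163 m interval has Δρ < 0: lighter water underlies denser water.

124–163 m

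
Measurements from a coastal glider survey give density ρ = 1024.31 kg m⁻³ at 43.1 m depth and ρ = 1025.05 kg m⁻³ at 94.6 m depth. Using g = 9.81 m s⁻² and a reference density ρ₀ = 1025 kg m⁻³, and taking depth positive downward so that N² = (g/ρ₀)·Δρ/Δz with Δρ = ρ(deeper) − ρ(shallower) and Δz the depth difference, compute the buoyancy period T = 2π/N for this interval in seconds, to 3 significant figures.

536 s

Δρ = 1025.05 − 1024.31 = 0.74 kg m⁻³ over Δz = 94.6 − 43.1 = 51.5 m.
N² = (9.81/1025) × (0.74/51.5) = 1.3752 × 10⁻⁴ s⁻².
N = √(1.3752 × 10⁻⁴) = 0.011727 rad s⁻¹, so T = 2π/N = 535.79 s ≈ 536 s.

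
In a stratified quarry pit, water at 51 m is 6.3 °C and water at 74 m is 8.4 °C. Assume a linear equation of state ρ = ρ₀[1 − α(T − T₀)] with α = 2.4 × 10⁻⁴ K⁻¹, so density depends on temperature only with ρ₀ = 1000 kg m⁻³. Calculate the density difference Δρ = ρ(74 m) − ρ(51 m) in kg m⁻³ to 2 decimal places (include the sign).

-0.50 kg m⁻³

ΔT = +2.1 K, Δρ/ρ₀ = −αΔT = -5.04 × 10⁻⁴.
Δρ = 1000 × (-5.04 × 10⁻⁴) = -0.50 kg m⁻³.
Negative Δρ: lighter below, statically unstable.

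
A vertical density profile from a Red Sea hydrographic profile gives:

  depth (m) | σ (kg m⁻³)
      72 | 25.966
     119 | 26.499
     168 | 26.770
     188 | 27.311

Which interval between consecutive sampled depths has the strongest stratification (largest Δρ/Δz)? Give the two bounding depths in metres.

Compute the density gradient over each adjacent pair:
  72–119 m: Δρ/Δz = 0.533/47 = 0.011 kg m⁻⁴
  119–168 m: Δρ/Δz = 0.271/49 = 5.5 × 10⁻³ kg m⁻⁴
  168–188 m: Δρ/Δz = 0.541/20 = 0.027 kg m⁻⁴
The largest gradient is in the 168–188 m interval — the pycnocline.

168–188 m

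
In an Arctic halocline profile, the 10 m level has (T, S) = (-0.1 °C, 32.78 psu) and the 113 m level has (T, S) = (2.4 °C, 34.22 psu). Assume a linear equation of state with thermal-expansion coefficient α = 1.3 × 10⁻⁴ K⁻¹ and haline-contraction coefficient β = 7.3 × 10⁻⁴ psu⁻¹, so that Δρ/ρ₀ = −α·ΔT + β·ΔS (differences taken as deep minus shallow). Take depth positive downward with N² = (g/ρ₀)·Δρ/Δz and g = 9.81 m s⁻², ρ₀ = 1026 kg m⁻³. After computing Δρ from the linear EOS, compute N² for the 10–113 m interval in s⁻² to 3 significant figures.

ΔT = +2.5 K, ΔS = +1.44 psu (deep − shallow).
Δρ/ρ₀ = −αΔT + βΔS = -3.25 × 10⁻⁴ + 1.0512 × 10⁻³ = 7.262 × 10⁻⁴, so Δρ ≈ 0.7451 kg m⁻³.
N² = (g/ρ₀)·Δρ/Δz = g·(Δρ/ρ₀)/Δz = 9.81 × 7.262 × 10⁻⁴ / 103 = 6.9165 × 10⁻⁵ s⁻² ≈ 6.92 × 10⁻⁵ s⁻².

6.92 × 10⁻⁵ s⁻²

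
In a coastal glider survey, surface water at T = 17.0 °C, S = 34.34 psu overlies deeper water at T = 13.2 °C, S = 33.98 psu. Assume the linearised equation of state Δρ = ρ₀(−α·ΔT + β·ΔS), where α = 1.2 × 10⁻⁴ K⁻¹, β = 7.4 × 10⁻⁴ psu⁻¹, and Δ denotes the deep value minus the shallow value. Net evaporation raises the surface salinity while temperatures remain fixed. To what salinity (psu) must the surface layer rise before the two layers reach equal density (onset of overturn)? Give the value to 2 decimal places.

Neutral buoyancy requires −α(T_deep − T_surf) + β(S_deep − S_surf′) = 0.
S_surf′ = S_deep − (α/β)·ΔT = 33.98 − (1.2 × 10⁻⁴/7.4 × 10⁻⁴)·(-3.8) = 34.5962 psu.
Increase required: 34.5962 − 34.34 = 0.2562 psu.

34.60 psu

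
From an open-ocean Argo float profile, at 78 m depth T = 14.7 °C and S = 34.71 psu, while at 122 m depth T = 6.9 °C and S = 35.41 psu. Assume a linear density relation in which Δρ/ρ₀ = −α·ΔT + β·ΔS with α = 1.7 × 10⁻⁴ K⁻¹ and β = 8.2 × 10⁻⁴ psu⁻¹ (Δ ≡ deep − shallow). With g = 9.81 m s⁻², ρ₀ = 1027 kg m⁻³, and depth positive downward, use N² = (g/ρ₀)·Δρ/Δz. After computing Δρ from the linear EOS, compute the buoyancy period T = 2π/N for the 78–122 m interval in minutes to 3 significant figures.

ΔT = -7.8 K, ΔS = +0.70 psu (deep − shallow).
Δρ/ρ₀ = −αΔT + βΔS = 1.326 × 10⁻³ + 5.74 × 10⁻⁴ = 1.90 × 10⁻³, so Δρ ≈ 1.951 kg m⁻³.
N² = (g/ρ₀)·Δρ/Δz = g·(Δρ/ρ₀)/Δz = 9.81 × 1.90 × 10⁻³ / 44 = 4.2361 × 10⁻⁴ s⁻².
N = √(4.2361 × 10⁻⁴) = 0.020582 rad s⁻¹ → T = 2π/N = 305.28 s = 5.0880 min ≈ 5.09 min.

5.09 min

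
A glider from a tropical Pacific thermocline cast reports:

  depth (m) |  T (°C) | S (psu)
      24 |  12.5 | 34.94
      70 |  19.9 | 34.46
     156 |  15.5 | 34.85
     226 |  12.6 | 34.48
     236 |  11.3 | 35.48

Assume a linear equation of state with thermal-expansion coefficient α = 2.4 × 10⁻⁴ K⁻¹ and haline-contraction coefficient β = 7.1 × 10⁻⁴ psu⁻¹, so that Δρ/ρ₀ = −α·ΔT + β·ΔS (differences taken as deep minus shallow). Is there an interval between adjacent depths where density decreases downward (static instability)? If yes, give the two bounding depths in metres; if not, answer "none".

Evaluate Δρ/ρ₀ = −αΔT + βΔS across each adjacent pair:
  24–70 m: −αΔT+βΔS = −(2.4 × 10⁻⁴)(+7.4)+(7.1 × 10⁻⁴)(-0.48) = -2.1 × 10⁻³ → UNSTABLE
  70–156 m: −αΔT+βΔS = −(2.4 × 10⁻⁴)(-4.4)+(7.1 × 10⁻⁴)(+0.39) = 1.3 × 10⁻³ → stable
  156–226 m: −αΔT+βΔS = −(2.4 × 10⁻⁴)(-2.9)+(7.1 × 10⁻⁴)(-0.37) = 4.3 × 10⁻⁴ → stable
  226–236 m: −αΔT+βΔS = −(2.4 × 10⁻⁴)(-1.3)+(7.1 × 10⁻⁴)(+1.00) = 1.0 × 10⁻³ → stable
The 24–70 m interval has Δρ < 0: lighter water underlies denser water.

24–70 m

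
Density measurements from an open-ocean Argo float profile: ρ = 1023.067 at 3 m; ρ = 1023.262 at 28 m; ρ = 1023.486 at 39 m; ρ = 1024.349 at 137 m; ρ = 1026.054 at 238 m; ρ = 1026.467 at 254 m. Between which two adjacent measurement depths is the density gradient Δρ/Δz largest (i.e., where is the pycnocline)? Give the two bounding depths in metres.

Compute the density gradient over each adjacent pair:
  3–28 m: Δρ/Δz = 0.195/25 = 7.8 × 10⁻³ kg m⁻⁴
  28–39 m: Δρ/Δz = 0.224/11 = 0.020 kg m⁻⁴
  39–137 m: Δρ/Δz = 0.863/98 = 8.8 × 10⁻³ kg m⁻⁴
  137–238 m: Δρ/Δz = 1.705/101 = 0.017 kg m⁻⁴
  238–254 m: Δρ/Δz = 0.413/16 = 0.026 kg m⁻⁴
The largest gradient is in the 238–254 m interval — the pycnocline.

238–254 m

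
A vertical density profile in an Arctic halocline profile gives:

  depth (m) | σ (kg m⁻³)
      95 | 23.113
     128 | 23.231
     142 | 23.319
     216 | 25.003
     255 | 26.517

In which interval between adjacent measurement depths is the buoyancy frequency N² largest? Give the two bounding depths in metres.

216–255 m

Compute the density gradient over each adjacent pair:
  95–128 m: Δρ/Δz = 0.118/33 = 3.6 × 10⁻³ kg m⁻⁴
  128–142 m: Δρ/Δz = 0.088/14 = 6.3 × 10⁻³ kg m⁻⁴
  142–216 m: Δρ/Δz = 1.684/74 = 0.023 kg m⁻⁴
  216–255 m: Δρ/Δz = 1.514/39 = 0.039 kg m⁻⁴
The largest gradient is in the 216–255 m interval — the pycnocline.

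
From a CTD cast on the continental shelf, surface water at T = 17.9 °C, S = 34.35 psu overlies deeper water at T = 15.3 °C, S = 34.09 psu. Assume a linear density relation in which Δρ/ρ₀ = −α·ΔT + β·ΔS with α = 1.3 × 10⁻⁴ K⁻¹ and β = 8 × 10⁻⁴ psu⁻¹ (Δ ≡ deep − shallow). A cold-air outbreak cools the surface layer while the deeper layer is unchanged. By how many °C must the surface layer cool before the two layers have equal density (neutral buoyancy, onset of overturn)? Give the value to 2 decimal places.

Neutral buoyancy requires Δρ = 0, i.e. −α(T_deep − T_surf′) + β(S_deep − S_surf) = 0.
T_surf′ = T_deep − (β/α)·ΔS = 15.3 − (8 × 10⁻⁴/1.3 × 10⁻⁴)·(-0.26) = 16.9000 °C.
Cooling required: 17.9 − (16.9000) = 1.0000 °C.

1.00 °C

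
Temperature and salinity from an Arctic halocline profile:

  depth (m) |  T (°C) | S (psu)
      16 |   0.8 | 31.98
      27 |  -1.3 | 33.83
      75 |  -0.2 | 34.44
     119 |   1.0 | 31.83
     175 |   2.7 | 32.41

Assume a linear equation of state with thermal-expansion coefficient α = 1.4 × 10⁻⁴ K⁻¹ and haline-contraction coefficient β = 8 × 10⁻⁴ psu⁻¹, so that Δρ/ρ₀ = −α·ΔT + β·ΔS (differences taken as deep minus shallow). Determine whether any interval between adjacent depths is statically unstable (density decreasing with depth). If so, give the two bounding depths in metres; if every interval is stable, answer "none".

Evaluate Δρ/ρ₀ = −αΔT + βΔS across each adjacent pair:
  16–27 m: −αΔT+βΔS = −(1.4 × 10⁻⁴)(-2.1)+(8 × 10⁻⁴)(+1.85) = 1.8 × 10⁻³ → stable
  27–75 m: −αΔT+βΔS = −(1.4 × 10⁻⁴)(+1.1)+(8 × 10⁻⁴)(+0.61) = 3.3 × 10⁻⁴ → stable
  75–119 m: −αΔT+βΔS = −(1.4 × 10⁻⁴)(+1.2)+(8 × 10⁻⁴)(-2.61) = -2.3 × 10⁻³ → UNSTABLE
  119–175 m: −αΔT+βΔS = −(1.4 × 10⁻⁴)(+1.7)+(8 × 10⁻⁴)(+0.58) = 2.3 × 10⁻⁴ → stable
The 75–119 m interval has Δρ < 0: lighter water underlies denser water.

75–119 m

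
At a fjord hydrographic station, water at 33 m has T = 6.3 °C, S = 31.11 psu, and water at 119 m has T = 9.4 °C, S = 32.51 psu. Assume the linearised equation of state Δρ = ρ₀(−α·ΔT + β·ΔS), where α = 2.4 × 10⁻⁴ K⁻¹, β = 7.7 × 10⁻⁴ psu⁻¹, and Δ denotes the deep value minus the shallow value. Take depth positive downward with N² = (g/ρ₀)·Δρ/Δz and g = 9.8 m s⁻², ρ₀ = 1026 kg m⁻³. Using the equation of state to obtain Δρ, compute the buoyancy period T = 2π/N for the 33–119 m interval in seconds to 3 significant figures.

1.02 × 10³ s

ΔT = +3.1 K, ΔS = +1.40 psu (deep − shallow).
Δρ/ρ₀ = −αΔT + βΔS = -7.44 × 10⁻⁴ + 1.078 × 10⁻³ = 3.34 × 10⁻⁴, so Δρ ≈ 0.3427 kg m⁻³.
N² = (g/ρ₀)·Δρ/Δz = g·(Δρ/ρ₀)/Δz = 9.8 × 3.34 × 10⁻⁴ / 86 = 3.8060 × 10⁻⁵ s⁻².
N = √(3.8060 × 10⁻⁵) = 6.1693 × 10⁻³ rad s⁻¹ → T = 2π/N = 1.0185 × 10³ s ≈ 1.02 × 10³ s.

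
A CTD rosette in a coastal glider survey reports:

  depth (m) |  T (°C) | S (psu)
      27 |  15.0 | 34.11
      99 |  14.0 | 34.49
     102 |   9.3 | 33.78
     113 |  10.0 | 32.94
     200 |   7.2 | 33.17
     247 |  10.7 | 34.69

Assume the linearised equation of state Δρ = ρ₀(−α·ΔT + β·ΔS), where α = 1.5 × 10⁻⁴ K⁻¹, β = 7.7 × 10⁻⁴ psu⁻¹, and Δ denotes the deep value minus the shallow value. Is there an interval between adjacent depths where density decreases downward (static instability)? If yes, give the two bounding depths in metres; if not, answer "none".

Evaluate Δρ/ρ₀ = −αΔT + βΔS across each adjacent pair:
  27–99 m: −αΔT+βΔS = −(1.5 × 10⁻⁴)(-1.0)+(7.7 × 10⁻⁴)(+0.38) = 4.4 × 10⁻⁴ → stable
  99–102 m: −αΔT+βΔS = −(1.5 × 10⁻⁴)(-4.7)+(7.7 × 10⁻⁴)(-0.71) = 1.6 × 10⁻⁴ → stable
  102–113 m: −αΔT+βΔS = −(1.5 × 10⁻⁴)(+0.7)+(7.7 × 10⁻⁴)(-0.84) = -7.5 × 10⁻⁴ → UNSTABLE
  113–200 m: −αΔT+βΔS = −(1.5 × 10⁻⁴)(-2.8)+(7.7 × 10⁻⁴)(+0.23) = 6.0 × 10⁻⁴ → stable
  200–247 m: −αΔT+βΔS = −(1.5 × 10⁻⁴)(+3.5)+(7.7 × 10⁻⁴)(+1.52) = 6.5 × 10⁻⁴ → stable
The 102–113 m interval has Δρ < 0: lighter water underlies denser water.

102–113 m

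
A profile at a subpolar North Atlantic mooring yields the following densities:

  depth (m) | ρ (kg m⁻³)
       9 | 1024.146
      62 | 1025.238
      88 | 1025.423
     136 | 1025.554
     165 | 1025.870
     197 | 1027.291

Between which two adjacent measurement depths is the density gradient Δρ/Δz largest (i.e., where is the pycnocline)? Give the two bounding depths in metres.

Compute the density gradient over each adjacent pair:
  9–62 m: Δρ/Δz = 1.092/53 = 0.021 kg m⁻⁴
  62–88 m: Δρ/Δz = 0.185/26 = 7.1 × 10⁻³ kg m⁻⁴
  88–136 m: Δρ/Δz = 0.131/48 = 2.7 × 10⁻³ kg m⁻⁴
  136–165 m: Δρ/Δz = 0.316/29 = 0.011 kg m⁻⁴
  165–197 m: Δρ/Δz = 1.421/32 = 0.044 kg m⁻⁴
The largest gradient is in the 165–197 m interval — the pycnocline.

165–197 m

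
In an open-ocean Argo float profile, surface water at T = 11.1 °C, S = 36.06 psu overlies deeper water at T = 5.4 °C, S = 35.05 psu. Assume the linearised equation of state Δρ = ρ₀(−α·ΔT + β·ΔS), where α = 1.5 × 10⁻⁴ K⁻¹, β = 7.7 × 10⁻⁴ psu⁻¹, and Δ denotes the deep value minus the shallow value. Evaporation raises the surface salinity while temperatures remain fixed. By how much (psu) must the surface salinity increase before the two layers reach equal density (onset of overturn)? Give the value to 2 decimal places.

Neutral buoyancy requires −α(T_deep − T_surf) + β(S_deep − S_surf′) = 0.
S_surf′ = S_deep − (α/β)·ΔT = 35.05 − (1.5 × 10⁻⁴/7.7 × 10⁻⁴)·(-5.7) = 36.1604 psu.
Increase required: 36.1604 − 36.06 = 0.1004 psu.

0.10 psu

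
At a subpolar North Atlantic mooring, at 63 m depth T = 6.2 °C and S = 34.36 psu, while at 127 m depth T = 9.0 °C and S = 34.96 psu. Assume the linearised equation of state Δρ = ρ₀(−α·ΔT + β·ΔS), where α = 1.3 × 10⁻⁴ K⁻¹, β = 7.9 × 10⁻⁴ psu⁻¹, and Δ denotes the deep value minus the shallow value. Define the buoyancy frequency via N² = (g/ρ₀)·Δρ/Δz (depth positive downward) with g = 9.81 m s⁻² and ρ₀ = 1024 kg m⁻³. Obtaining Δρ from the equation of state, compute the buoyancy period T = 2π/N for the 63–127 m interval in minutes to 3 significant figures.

ΔT = +2.8 K, ΔS = +0.60 psu (deep − shallow).
Δρ/ρ₀ = −αΔT + βΔS = -3.64 × 10⁻⁴ + 4.74 × 10⁻⁴ = 1.10 × 10⁻⁴, so Δρ ≈ 0.1126 kg m⁻³.
N² = (g/ρ₀)·Δρ/Δz = g·(Δρ/ρ₀)/Δz = 9.81 × 1.10 × 10⁻⁴ / 64 = 1.6861 × 10⁻⁵ s⁻².
N = √(1.6861 × 10⁻⁵) = 4.1062 × 10⁻³ rad s⁻¹ → T = 2π/N = 1.5302 × 10³ s = 25.503 min ≈ 25.5 min.

25.5 min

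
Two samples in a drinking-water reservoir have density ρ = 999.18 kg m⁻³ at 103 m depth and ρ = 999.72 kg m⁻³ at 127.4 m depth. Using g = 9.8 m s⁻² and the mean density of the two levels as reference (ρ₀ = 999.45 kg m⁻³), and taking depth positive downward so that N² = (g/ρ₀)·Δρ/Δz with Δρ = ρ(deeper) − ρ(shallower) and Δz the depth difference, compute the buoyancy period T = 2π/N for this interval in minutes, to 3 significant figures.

Δρ = 999.72 − 999.18 = 0.54 kg m⁻³ over Δz = 127.4 − 103 = 24.4 m.
N² = (9.8/999.45) × (0.54/24.4) = 2.1700 × 10⁻⁴ s⁻².
N = √(2.1700 × 10⁻⁴) = 0.014731 rad s⁻¹, so T = 2π/N = 426.53 s = 7.1088 min ≈ 7.11 min.

7.11 min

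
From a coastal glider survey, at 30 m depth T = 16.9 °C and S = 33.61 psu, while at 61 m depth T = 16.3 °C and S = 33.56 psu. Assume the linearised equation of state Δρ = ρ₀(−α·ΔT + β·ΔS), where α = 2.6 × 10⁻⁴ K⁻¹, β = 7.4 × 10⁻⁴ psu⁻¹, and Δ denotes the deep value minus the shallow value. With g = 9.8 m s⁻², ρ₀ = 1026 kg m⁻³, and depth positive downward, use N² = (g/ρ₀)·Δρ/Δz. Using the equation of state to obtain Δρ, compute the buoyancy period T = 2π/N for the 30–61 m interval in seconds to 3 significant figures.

1.02 × 10³ s

ΔT = -0.6 K, ΔS = -0.05 psu (deep − shallow).
Δρ/ρ₀ = −αΔT + βΔS = 1.56 × 10⁻⁴ − 3.70 × 10⁻⁵ = 1.19 × 10⁻⁴, so Δρ ≈ 0.1221 kg m⁻³.
N² = (g/ρ₀)·Δρ/Δz = g·(Δρ/ρ₀)/Δz = 9.8 × 1.19 × 10⁻⁴ / 31 = 3.7619 × 10⁻⁵ s⁻².
N = √(3.7619 × 10⁻⁵) = 6.1334 × 10⁻³ rad s⁻¹ → T = 2π/N = 1.0244 × 10³ s ≈ 1.02 × 10³ s.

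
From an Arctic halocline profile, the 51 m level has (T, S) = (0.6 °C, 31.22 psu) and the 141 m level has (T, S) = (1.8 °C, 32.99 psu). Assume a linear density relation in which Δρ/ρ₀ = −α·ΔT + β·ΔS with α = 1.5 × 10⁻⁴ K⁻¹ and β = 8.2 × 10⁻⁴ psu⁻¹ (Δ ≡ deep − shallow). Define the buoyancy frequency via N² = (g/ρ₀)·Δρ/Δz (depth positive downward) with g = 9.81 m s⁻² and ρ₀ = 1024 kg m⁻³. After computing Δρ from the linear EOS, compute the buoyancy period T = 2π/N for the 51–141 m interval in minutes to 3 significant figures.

ΔT = +1.2 K, ΔS = +1.77 psu (deep − shallow).
Δρ/ρ₀ = −αΔT + βΔS = -1.80 × 10⁻⁴ + 1.4514 × 10⁻³ = 1.2714 × 10⁻³, so Δρ ≈ 1.302 kg m⁻³.
N² = (g/ρ₀)·Δρ/Δz = g·(Δρ/ρ₀)/Δz = 9.81 × 1.2714 × 10⁻³ / 90 = 1.3858 × 10⁻⁴ s⁻².
N = √(1.3858 × 10⁻⁴) = 0.011772 rad s⁻¹ → T = 2π/N = 533.74 s = 8.8957 min ≈ 8.90 min.

8.90 min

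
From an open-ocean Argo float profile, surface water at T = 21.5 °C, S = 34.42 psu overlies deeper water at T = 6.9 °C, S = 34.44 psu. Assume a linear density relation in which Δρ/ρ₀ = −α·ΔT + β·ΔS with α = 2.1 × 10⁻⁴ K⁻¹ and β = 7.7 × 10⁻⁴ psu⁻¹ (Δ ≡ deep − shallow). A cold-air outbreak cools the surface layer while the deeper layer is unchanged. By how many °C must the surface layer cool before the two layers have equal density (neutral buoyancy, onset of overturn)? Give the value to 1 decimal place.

Neutral buoyancy requires Δρ = 0, i.e. −α(T_deep − T_surf′) + β(S_deep − S_surf) = 0.
T_surf′ = T_deep − (β/α)·ΔS = 6.9 − (7.7 × 10⁻⁴/2.1 × 10⁻⁴)·(+0.02) = 6.827 °C.
Cooling required: 21.5 − (6.827) = 14.673 °C.

14.7 °C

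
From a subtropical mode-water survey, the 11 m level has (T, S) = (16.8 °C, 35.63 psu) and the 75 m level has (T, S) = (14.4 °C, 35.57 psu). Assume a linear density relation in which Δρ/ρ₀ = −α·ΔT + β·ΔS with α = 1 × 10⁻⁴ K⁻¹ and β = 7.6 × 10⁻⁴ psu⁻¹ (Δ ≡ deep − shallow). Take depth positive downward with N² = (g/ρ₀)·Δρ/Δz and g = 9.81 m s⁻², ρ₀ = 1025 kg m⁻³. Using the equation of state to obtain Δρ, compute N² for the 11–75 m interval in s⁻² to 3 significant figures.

2.98 × 10⁻⁵ s⁻²

ΔT = -2.4 K, ΔS = -0.06 psu (deep − shallow).
Δρ/ρ₀ = −αΔT + βΔS = 2.40 × 10⁻⁴ − 4.56 × 10⁻⁵ = 1.944 × 10⁻⁴, so Δρ ≈ 0.1993 kg m⁻³.
N² = (g/ρ₀)·Δρ/Δz = g·(Δρ/ρ₀)/Δz = 9.81 × 1.944 × 10⁻⁴ / 64 = 2.9798 × 10⁻⁵ s⁻² ≈ 2.98 × 10⁻⁵ s⁻².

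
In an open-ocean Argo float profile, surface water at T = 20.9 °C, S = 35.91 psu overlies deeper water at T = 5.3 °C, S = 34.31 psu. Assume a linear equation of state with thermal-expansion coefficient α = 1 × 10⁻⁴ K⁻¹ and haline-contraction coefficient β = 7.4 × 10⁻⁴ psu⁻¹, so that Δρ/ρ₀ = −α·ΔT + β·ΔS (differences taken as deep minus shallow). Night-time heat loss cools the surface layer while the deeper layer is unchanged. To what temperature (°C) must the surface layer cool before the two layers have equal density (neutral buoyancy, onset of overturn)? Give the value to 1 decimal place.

17.1 °C

Neutral buoyancy requires Δρ = 0, i.e. −α(T_deep − T_surf′) + β(S_deep − S_surf) = 0.
T_surf′ = T_deep − (β/α)·ΔS = 5.3 − (7.4 × 10⁻⁴/1 × 10⁻⁴)·(-1.60) = 17.140 °C.
Cooling required: 20.9 − (17.140) = 3.760 °C.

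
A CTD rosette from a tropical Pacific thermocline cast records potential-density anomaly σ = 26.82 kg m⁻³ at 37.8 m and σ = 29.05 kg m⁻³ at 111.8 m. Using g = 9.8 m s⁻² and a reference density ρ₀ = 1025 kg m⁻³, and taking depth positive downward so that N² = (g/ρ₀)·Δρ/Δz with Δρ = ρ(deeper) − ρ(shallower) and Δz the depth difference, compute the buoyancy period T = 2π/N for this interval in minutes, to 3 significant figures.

6.17 min

Δρ = 1029.05 − 1026.82 = 2.23 kg m⁻³ over Δz = 111.8 − 37.8 = 74 m.
N² = (9.8/1025) × (2.23/74) = 2.8812 × 10⁻⁴ s⁻².
N = √(2.8812 × 10⁻⁴) = 0.016974 rad s⁻¹, so T = 2π/N = 370.17 s = 6.1695 min ≈ 6.17 min.
Since Δρ > 0 the layer is stably stratified.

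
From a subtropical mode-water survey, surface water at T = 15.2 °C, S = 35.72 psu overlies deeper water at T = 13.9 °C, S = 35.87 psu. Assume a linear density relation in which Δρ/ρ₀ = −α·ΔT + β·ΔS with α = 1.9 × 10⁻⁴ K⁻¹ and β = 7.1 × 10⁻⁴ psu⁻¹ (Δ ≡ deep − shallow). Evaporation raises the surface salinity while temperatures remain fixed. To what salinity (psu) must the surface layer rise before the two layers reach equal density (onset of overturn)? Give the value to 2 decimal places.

Neutral buoyancy requires −α(T_deep − T_surf) + β(S_deep − S_surf′) = 0.
S_surf′ = S_deep − (α/β)·ΔT = 35.87 − (1.9 × 10⁻⁴/7.1 × 10⁻⁴)·(-1.3) = 36.2179 psu.
Increase required: 36.2179 − 35.72 = 0.4979 psu.

36.22 psu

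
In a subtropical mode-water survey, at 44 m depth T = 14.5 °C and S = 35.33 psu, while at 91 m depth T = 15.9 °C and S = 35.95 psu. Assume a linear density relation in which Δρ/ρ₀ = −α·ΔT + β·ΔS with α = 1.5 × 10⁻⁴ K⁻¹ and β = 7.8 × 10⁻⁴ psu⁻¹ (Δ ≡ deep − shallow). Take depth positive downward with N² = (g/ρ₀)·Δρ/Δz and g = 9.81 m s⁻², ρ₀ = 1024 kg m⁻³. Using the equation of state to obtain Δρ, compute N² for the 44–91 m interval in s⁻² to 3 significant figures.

ΔT = +1.4 K, ΔS = +0.62 psu (deep − shallow).
Δρ/ρ₀ = −αΔT + βΔS = -2.10 × 10⁻⁴ + 4.836 × 10⁻⁴ = 2.736 × 10⁻⁴, so Δρ ≈ 0.2802 kg m⁻³.
N² = (g/ρ₀)·Δρ/Δz = g·(Δρ/ρ₀)/Δz = 9.81 × 2.736 × 10⁻⁴ / 47 = 5.7107 × 10⁻⁵ s⁻² ≈ 5.71 × 10⁻⁵ s⁻².

5.71 × 10⁻⁵ s⁻²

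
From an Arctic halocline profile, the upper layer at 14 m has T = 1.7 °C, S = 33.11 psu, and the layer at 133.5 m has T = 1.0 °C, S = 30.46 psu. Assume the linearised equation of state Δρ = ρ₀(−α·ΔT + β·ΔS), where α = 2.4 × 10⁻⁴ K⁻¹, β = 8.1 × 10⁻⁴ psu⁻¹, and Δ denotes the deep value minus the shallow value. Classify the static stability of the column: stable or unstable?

ΔT = 1.0 − 1.7 = -0.7 K and ΔS = 30.46 − 33.11 = -2.65 psu (deep − shallow).
−αΔT = 1.68 × 10⁻⁴; βΔS = -2.1465 × 10⁻³; sum Δρ/ρ₀ = -1.9785 × 10⁻³.
Δρ/ρ₀ < 0, so Δρ < 0: deeper water is lighter → statically unstable; the column would overturn.

unstable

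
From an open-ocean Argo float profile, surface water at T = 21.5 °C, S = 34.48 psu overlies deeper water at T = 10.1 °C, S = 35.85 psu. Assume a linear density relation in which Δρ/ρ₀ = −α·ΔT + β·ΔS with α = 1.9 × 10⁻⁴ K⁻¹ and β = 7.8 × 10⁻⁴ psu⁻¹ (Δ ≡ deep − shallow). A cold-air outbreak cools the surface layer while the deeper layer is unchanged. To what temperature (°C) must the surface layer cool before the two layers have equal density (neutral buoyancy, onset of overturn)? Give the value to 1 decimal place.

4.5 °C

Neutral buoyancy requires Δρ = 0, i.e. −α(T_deep − T_surf′) + β(S_deep − S_surf) = 0.
T_surf′ = T_deep − (β/α)·ΔS = 10.1 − (7.8 × 10⁻⁴/1.9 × 10⁻⁴)·(+1.37) = 4.476 °C.
Cooling required: 21.5 − (4.476) = 17.024 °C.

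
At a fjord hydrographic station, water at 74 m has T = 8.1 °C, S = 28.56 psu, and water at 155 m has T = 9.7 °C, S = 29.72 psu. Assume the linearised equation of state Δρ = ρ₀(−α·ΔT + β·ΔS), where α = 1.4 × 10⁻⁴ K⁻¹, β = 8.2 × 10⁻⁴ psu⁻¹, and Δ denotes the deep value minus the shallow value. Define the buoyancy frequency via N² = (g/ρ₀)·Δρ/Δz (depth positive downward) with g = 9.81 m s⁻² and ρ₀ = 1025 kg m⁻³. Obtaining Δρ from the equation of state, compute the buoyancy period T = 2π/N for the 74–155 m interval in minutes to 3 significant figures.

11.2 min

ΔT = +1.6 K, ΔS = +1.16 psu (deep − shallow).
Δρ/ρ₀ = −αΔT + βΔS = -2.24 × 10⁻⁴ + 9.512 × 10⁻⁴ = 7.272 × 10⁻⁴, so Δρ ≈ 0.7454 kg m⁻³.
N² = (g/ρ₀)·Δρ/Δz = g·(Δρ/ρ₀)/Δz = 9.81 × 7.272 × 10⁻⁴ / 81 = 8.8072 × 10⁻⁵ s⁻².
N = √(8.8072 × 10⁻⁵) = 9.3847 × 10⁻³ rad s⁻¹ → T = 2π/N = 669.51 s = 11.159 min ≈ 11.2 min.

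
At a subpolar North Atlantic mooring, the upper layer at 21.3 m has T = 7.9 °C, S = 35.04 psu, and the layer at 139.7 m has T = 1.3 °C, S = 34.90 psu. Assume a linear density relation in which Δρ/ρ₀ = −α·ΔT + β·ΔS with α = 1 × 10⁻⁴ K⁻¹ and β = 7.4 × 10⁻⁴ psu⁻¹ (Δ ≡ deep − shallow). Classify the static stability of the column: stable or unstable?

stable

ΔT = 1.3 − 7.9 = -6.6 K and ΔS = 34.90 − 35.04 = -0.14 psu (deep − shallow).
−αΔT = 6.60 × 10⁻⁴; βΔS = -1.036 × 10⁻⁴; sum Δρ/ρ₀ = 5.564 × 10⁻⁴.
Δρ/ρ₀ > 0, so Δρ > 0: deeper water is denser → statically stable.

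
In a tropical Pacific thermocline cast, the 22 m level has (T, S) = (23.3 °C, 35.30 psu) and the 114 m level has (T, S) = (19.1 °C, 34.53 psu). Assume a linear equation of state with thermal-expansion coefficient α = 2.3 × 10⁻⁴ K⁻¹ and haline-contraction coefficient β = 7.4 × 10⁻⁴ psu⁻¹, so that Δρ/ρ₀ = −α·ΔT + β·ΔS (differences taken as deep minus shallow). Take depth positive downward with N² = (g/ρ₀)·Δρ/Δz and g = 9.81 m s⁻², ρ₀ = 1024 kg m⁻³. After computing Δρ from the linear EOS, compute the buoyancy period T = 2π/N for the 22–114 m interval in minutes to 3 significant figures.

16.1 min

ΔT = -4.2 K, ΔS = -0.77 psu (deep − shallow).
Δρ/ρ₀ = −αΔT + βΔS = 9.66 × 10⁻⁴ − 5.698 × 10⁻⁴ = 3.962 × 10⁻⁴, so Δρ ≈ 0.4057 kg m⁻³.
N² = (g/ρ₀)·Δρ/Δz = g·(Δρ/ρ₀)/Δz = 9.81 × 3.962 × 10⁻⁴ / 92 = 4.2247 × 10⁻⁵ s⁻².
N = √(4.2247 × 10⁻⁵) = 6.4998 × 10⁻³ rad s⁻¹ → T = 2π/N = 966.67 s = 16.111 min ≈ 16.1 min.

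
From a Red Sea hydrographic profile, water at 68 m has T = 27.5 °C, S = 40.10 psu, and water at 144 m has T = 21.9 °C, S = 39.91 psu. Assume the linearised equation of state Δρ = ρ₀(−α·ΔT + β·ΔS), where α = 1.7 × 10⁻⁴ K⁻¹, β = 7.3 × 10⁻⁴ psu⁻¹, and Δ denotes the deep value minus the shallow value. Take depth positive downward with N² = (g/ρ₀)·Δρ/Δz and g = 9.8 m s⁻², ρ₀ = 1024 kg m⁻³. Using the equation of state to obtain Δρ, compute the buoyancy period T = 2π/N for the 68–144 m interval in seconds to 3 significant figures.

614 s

ΔT = -5.6 K, ΔS = -0.19 psu (deep − shallow).
Δρ/ρ₀ = −αΔT + βΔS = 9.52 × 10⁻⁴ − 1.387 × 10⁻⁴ = 8.133 × 10⁻⁴, so Δρ ≈ 0.8328 kg m⁻³.
N² = (g/ρ₀)·Δρ/Δz = g·(Δρ/ρ₀)/Δz = 9.8 × 8.133 × 10⁻⁴ / 76 = 1.0487 × 10⁻⁴ s⁻².
N = √(1.0487 × 10⁻⁴) = 0.010241 rad s⁻¹ → T = 2π/N = 613.53 s ≈ 614 s.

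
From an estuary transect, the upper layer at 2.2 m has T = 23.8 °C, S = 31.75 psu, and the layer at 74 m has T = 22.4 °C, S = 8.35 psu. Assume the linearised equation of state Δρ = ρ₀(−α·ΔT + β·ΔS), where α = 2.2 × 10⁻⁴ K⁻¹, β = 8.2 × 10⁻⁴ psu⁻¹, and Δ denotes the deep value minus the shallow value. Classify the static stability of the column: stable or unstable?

ΔT = 22.4 − 23.8 = -1.4 K and ΔS = 8.35 − 31.75 = -23.40 psu (deep − shallow).
−αΔT = 3.08 × 10⁻⁴; βΔS = -0.019188; sum Δρ/ρ₀ = -0.01888.
Δρ/ρ₀ < 0, so Δρ < 0: deeper water is lighter → statically unstable; the column would overturn.

unstable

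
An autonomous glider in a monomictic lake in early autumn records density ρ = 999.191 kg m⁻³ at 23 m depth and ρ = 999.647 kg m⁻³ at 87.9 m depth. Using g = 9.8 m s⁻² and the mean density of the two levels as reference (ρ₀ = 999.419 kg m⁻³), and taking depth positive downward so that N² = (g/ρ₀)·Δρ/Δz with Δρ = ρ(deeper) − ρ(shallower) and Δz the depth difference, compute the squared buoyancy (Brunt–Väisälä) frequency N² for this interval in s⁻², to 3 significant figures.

6.89 × 10⁻⁵ s⁻²

Δρ = 999.647 − 999.191 = 0.456 kg m⁻³ over Δz = 87.9 − 23 = 64.9 m.
N² = (9.8/999.419) × (0.456/64.9) = 6.8897 × 10⁻⁵ s⁻² ≈ 6.89 × 10⁻⁵ s⁻².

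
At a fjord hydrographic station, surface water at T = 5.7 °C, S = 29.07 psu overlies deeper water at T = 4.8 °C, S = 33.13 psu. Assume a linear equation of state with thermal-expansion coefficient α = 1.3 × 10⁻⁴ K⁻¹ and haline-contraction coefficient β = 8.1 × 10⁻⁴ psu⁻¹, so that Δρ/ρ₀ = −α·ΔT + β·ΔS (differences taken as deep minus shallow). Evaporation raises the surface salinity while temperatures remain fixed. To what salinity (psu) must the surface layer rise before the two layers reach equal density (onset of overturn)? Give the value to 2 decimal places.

33.27 psu

Neutral buoyancy requires −α(T_deep − T_surf) + β(S_deep − S_surf′) = 0.
S_surf′ = S_deep − (α/β)·ΔT = 33.13 − (1.3 × 10⁻⁴/8.1 × 10⁻⁴)·(-0.9) = 33.2744 psu.
Increase required: 33.2744 − 29.07 = 4.2044 psu.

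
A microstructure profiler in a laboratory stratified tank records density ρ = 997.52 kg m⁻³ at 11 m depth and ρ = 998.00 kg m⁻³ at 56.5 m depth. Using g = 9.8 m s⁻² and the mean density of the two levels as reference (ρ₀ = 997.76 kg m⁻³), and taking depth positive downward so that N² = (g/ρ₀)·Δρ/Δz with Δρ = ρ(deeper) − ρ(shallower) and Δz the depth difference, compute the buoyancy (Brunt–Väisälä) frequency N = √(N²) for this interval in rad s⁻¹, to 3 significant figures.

0.0102 rad s⁻¹

Δρ = 998.00 − 997.52 = 0.48 kg m⁻³ over Δz = 56.5 − 11 = 45.5 m.
N² = (9.8/997.76) × (0.48/45.5) = 1.0362 × 10⁻⁴ s⁻².
N = √(1.0362 × 10⁻⁴) = 0.010179 rad s⁻¹ ≈ 0.0102 rad s⁻¹.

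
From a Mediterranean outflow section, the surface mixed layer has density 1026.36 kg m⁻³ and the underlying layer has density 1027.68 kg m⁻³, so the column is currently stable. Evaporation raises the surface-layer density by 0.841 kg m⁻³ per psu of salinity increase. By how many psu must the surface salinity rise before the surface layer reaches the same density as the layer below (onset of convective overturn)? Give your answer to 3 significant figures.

1.57 psu

Density deficit of the surface layer: 1027.68 − 1026.36 = 1.32 kg m⁻³.
Required change = 1.32 / 0.841 = 1.57 psu.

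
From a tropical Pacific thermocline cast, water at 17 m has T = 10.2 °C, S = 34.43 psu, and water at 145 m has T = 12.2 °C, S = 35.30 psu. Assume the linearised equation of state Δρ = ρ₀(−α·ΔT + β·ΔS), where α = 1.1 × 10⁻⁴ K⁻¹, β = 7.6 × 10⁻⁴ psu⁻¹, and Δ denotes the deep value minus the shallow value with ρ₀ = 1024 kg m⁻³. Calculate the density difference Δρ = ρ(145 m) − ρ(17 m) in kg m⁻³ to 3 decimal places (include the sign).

ΔT = +2.0 K, ΔS = +0.87 psu (deep − shallow).
Δρ/ρ₀ = −(1.1 × 10⁻⁴)(+2.0) + (7.6 × 10⁻⁴)(+0.87) = 4.412 × 10⁻⁴.
Δρ = 1024 × (4.412 × 10⁻⁴) = +0.452 kg m⁻³.
Positive Δρ: denser below, stable.

+0.452 kg m⁻³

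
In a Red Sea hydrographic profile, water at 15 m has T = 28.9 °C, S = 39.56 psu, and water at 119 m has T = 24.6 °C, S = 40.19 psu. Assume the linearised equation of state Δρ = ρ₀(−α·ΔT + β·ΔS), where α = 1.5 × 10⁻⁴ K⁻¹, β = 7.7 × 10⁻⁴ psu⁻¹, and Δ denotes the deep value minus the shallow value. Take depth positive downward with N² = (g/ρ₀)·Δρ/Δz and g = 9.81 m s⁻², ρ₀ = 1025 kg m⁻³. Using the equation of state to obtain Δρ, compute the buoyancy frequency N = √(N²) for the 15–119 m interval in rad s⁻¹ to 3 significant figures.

0.0103 rad s⁻¹

ΔT = -4.3 K, ΔS = +0.63 psu (deep − shallow).
Δρ/ρ₀ = −αΔT + βΔS = 6.45 × 10⁻⁴ + 4.851 × 10⁻⁴ = 1.1301 × 10⁻³, so Δρ ≈ 1.158 kg m⁻³.
N² = (g/ρ₀)·Δρ/Δz = g·(Δρ/ρ₀)/Δz = 9.81 × 1.1301 × 10⁻³ / 104 = 1.0660 × 10⁻⁴ s⁻².
N = √(1.0660 × 10⁻⁴) = 0.010325 rad s⁻¹ ≈ 0.0103 rad s⁻¹.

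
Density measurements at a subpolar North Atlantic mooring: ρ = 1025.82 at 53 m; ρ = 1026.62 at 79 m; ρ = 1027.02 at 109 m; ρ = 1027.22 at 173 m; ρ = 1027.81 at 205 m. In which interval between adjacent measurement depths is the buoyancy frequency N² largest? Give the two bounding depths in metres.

Compute the density gradient over each adjacent pair:
  53–79 m: Δρ/Δz = 0.80/26 = 0.031 kg m⁻⁴
  79–109 m: Δρ/Δz = 0.40/30 = 0.013 kg m⁻⁴
  109–173 m: Δρ/Δz = 0.20/64 = 3.1 × 10⁻³ kg m⁻⁴
  173–205 m: Δρ/Δz = 0.59/32 = 0.018 kg m⁻⁴
The largest gradient is in the 53–79 m interval — the pycnocline.

53–79 m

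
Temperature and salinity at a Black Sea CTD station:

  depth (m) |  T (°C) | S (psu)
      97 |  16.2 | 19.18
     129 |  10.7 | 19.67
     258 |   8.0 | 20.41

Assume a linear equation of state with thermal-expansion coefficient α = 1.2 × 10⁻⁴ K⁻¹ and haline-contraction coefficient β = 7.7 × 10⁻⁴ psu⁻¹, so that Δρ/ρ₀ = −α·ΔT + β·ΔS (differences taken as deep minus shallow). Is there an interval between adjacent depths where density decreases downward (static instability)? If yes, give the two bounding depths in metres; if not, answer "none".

none

Evaluate Δρ/ρ₀ = −αΔT + βΔS across each adjacent pair:
  97–129 m: −αΔT+βΔS = −(1.2 × 10⁻⁴)(-5.5)+(7.7 × 10⁻⁴)(+0.49) = 1.0 × 10⁻³ → stable
  129–258 m: −αΔT+βΔS = −(1.2 × 10⁻⁴)(-2.7)+(7.7 × 10⁻⁴)(+0.74) = 8.9 × 10⁻⁴ → stable
Every interval has Δρ > 0: the column is stably stratified throughout.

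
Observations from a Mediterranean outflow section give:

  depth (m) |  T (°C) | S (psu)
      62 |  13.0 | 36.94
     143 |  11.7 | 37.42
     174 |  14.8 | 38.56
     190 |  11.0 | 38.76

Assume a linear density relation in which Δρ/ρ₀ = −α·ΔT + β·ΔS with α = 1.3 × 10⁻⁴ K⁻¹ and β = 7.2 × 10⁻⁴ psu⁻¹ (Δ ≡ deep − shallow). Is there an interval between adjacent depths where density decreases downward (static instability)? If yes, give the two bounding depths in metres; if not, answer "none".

Evaluate Δρ/ρ₀ = −αΔT + βΔS across each adjacent pair:
  62–143 m: −αΔT+βΔS = −(1.3 × 10⁻⁴)(-1.3)+(7.2 × 10⁻⁴)(+0.48) = 5.1 × 10⁻⁴ → stable
  143–174 m: −αΔT+βΔS = −(1.3 × 10⁻⁴)(+3.1)+(7.2 × 10⁻⁴)(+1.14) = 4.2 × 10⁻⁴ → stable
  174–190 m: −αΔT+βΔS = −(1.3 × 10⁻⁴)(-3.8)+(7.2 × 10⁻⁴)(+0.20) = 6.4 × 10⁻⁴ → stable
Every interval has Δρ > 0: the column is stably stratified throughout.

none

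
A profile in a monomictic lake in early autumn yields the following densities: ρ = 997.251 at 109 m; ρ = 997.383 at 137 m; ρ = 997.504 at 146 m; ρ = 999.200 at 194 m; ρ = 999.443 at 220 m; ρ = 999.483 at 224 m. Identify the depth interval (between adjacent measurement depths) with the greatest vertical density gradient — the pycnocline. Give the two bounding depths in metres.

Compute the density gradient over each adjacent pair:
  109–137 m: Δρ/Δz = 0.132/28 = 4.7 × 10⁻³ kg m⁻⁴
  137–146 m: Δρ/Δz = 0.121/9 = 0.013 kg m⁻⁴
  146–194 m: Δρ/Δz = 1.696/48 = 0.035 kg m⁻⁴
  194–220 m: Δρ/Δz = 0.243/26 = 9.3 × 10⁻³ kg m⁻⁴
  220–224 m: Δρ/Δz = 0.040/4 = 0.010 kg m⁻⁴
The largest gradient is in the 146–194 m interval — the pycnocline.

146–194 m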